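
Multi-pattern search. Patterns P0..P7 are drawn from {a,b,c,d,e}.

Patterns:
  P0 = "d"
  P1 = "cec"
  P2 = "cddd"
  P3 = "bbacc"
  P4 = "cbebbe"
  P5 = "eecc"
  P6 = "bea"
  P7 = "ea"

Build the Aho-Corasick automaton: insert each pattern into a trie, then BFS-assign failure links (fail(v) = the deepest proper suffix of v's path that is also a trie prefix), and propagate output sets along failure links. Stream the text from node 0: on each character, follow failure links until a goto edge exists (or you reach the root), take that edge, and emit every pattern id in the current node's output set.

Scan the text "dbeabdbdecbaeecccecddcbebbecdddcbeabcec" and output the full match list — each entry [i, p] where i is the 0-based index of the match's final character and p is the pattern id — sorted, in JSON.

Build automaton:
Trie (insert patterns):
  0='ε' goto b→8 c→2 d→1 e→18
  1='d' goto ·  [P0 ends]
  2='c' goto b→13 d→5 e→3
  3='ce' goto c→4
  4='cec' goto ·  [P1 ends]
  5='cd' goto d→6
  6='cdd' goto d→7
  7='cddd' goto ·  [P2 ends]
  8='b' goto b→9 e→22
  9='bb' goto a→10
  10='bba' goto c→11
  11='bbac' goto c→12
  12='bbacc' goto ·  [P3 ends]
  13='cb' goto e→14
  14='cbe' goto b→15
  15='cbeb' goto b→16
  16='cbebb' goto e→17
  17='cbebbe' goto ·  [P4 ends]
  18='e' goto a→24 e→19
  19='ee' goto c→20
  20='eec' goto c→21
  21='eecc' goto ·  [P5 ends]
  22='be' goto a→23
  23='bea' goto ·  [P6 ends]
  24='ea' goto ·  [P7 ends]

BFS fail/out derivation:
  fail(1) 'd': from fail(0)=0 chase 'd': 0 ⇒ 0;  out={0}∪out(0)={0}
  fail(2) 'c': from fail(0)=0 chase 'c': 0 ⇒ 0;  out=∅∪out(0)=∅
  fail(8) 'b': from fail(0)=0 chase 'b': 0 ⇒ 0;  out=∅∪out(0)=∅
  fail(18) 'e': from fail(0)=0 chase 'e': 0 ⇒ 0;  out=∅∪out(0)=∅
  fail(3) 'ce': from fail(2)=0 chase 'e': 0 ⇒ 18;  out=∅∪out(18)=∅
  fail(5) 'cd': from fail(2)=0 chase 'd': 0 ⇒ 1;  out=∅∪out(1)={0}
  fail(9) 'bb': from fail(8)=0 chase 'b': 0 ⇒ 8;  out=∅∪out(8)=∅
  fail(13) 'cb': from fail(2)=0 chase 'b': 0 ⇒ 8;  out=∅∪out(8)=∅
  fail(19) 'ee': from fail(18)=0 chase 'e': 0 ⇒ 18;  out=∅∪out(18)=∅
  fail(22) 'be': from fail(8)=0 chase 'e': 0 ⇒ 18;  out=∅∪out(18)=∅
  fail(24) 'ea': from fail(18)=0 chase 'a': 0 ⇒ 0;  out={7}∪out(0)={7}
  fail(4) 'cec': from fail(3)=18 chase 'c': 18→0 ⇒ 2;  out={1}∪out(2)={1}
  fail(6) 'cdd': from fail(5)=1 chase 'd': 1→0 ⇒ 1;  out=∅∪out(1)={0}
  fail(10) 'bba': from fail(9)=8 chase 'a': 8→0 ⇒ 0;  out=∅∪out(0)=∅
  fail(14) 'cbe': from fail(13)=8 chase 'e': 8 ⇒ 22;  out=∅∪out(22)=∅
  fail(20) 'eec': from fail(19)=18 chase 'c': 18→0 ⇒ 2;  out=∅∪out(2)=∅
  fail(23) 'bea': from fail(22)=18 chase 'a': 18 ⇒ 24;  out={6}∪out(24)={6,7}
  fail(7) 'cddd': from fail(6)=1 chase 'd': 1→0 ⇒ 1;  out={2}∪out(1)={0,2}
  fail(11) 'bbac': from fail(10)=0 chase 'c': 0 ⇒ 2;  out=∅∪out(2)=∅
  fail(15) 'cbeb': from fail(14)=22 chase 'b': 22→18→0 ⇒ 8;  out=∅∪out(8)=∅
  fail(21) 'eecc': from fail(20)=2 chase 'c': 2→0 ⇒ 2;  out={5}∪out(2)={5}
  fail(12) 'bbacc': from fail(11)=2 chase 'c': 2→0 ⇒ 2;  out={3}∪out(2)={3}
  fail(16) 'cbebb': from fail(15)=8 chase 'b': 8 ⇒ 9;  out=∅∪out(9)=∅
  fail(17) 'cbebbe': from fail(16)=9 chase 'e': 9→8 ⇒ 22;  out={4}∪out(22)={4}

Scan:
pos 0 'd': at 1  emit P0@[0:0]
pos 1 'b': at 8 (via fail)
pos 2 'e': at 22
pos 3 'a': at 23  emit P6@[1:3],P7@[2:3]
pos 4 'b': at 8 (via fail)
pos 5 'd': at 1 (via fail)  emit P0@[5:5]
pos 6 'b': at 8 (via fail)
pos 7 'd': at 1 (via fail)  emit P0@[7:7]
pos 8 'e': at 18 (via fail)
pos 9 'c': at 2 (via fail)
pos 10 'b': at 13
pos 11 'a': at 0 (via fail)
pos 12 'e': at 18
pos 13 'e': at 19
pos 14 'c': at 20
pos 15 'c': at 21  emit P5@[12:15]
pos 16 'c': at 2 (via fail)
pos 17 'e': at 3
pos 18 'c': at 4  emit P1@[16:18]
pos 19 'd': at 5 (via fail)  emit P0@[19:19]
pos 20 'd': at 6  emit P0@[20:20]
pos 21 'c': at 2 (via fail)
pos 22 'b': at 13
pos 23 'e': at 14
pos 24 'b': at 15
pos 25 'b': at 16
pos 26 'e': at 17  emit P4@[21:26]
pos 27 'c': at 2 (via fail)
pos 28 'd': at 5  emit P0@[28:28]
pos 29 'd': at 6  emit P0@[29:29]
pos 30 'd': at 7  emit P0@[30:30],P2@[27:30]
pos 31 'c': at 2 (via fail)
pos 32 'b': at 13
pos 33 'e': at 14
pos 34 'a': at 23 (via fail)  emit P6@[32:34],P7@[33:34]
pos 35 'b': at 8 (via fail)
pos 36 'c': at 2 (via fail)
pos 37 'e': at 3
pos 38 'c': at 4  emit P1@[36:38]

Result: [[0,0],[3,6],[3,7],[5,0],[7,0],[15,5],[18,1],[19,0],[20,0],[26,4],[28,0],[29,0],[30,0],[30,2],[34,6],[34,7],[38,1]]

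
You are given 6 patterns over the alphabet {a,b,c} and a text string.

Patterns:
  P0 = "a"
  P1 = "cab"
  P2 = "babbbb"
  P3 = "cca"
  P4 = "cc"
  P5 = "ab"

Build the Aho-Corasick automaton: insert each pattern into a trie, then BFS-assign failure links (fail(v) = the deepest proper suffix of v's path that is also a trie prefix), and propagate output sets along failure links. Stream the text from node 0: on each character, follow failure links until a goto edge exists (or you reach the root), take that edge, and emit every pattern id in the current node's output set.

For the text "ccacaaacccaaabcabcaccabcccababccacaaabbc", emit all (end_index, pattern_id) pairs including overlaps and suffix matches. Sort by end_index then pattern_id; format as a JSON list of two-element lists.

Build automaton:
Trie (insert patterns):
  n0 'ε': a→1 b→5 c→2
  n1 'a': b→13  ←P0
  n2 'c': a→3 c→11
  n3 'ca': b→4
  n4 'cab': ·  ←P1
  n5 'b': a→6
  n6 'ba': b→7
  n7 'bab': b→8
  n8 'babb': b→9
  n9 'babbb': b→10
  n10 'babbbb': ·  ←P2
  n11 'cc': a→12  ←P4
  n12 'cca': ·  ←P3
  n13 'ab': ·  ←P5

BFS fail/out derivation:
  n1('a'): parent n0 fail=0; on 'a' 0 → fail=0;  out {0}∪∅={0}
  n2('c'): parent n0 fail=0; on 'c' 0 → fail=0;  out ∅∪∅=∅
  n5('b'): parent n0 fail=0; on 'b' 0 → fail=0;  out ∅∪∅=∅
  n3('ca'): parent n2 fail=0; on 'a' 0 → fail=1;  out ∅∪{0}={0}
  n6('ba'): parent n5 fail=0; on 'a' 0 → fail=1;  out ∅∪{0}={0}
  n11('cc'): parent n2 fail=0; on 'c' 0 → fail=2;  out {4}∪∅={4}
  n13('ab'): parent n1 fail=0; on 'b' 0 → fail=5;  out {5}∪∅={5}
  n4('cab'): parent n3 fail=1; on 'b' 1 → fail=13;  out {1}∪{5}={1,5}
  n7('bab'): parent n6 fail=1; on 'b' 1 → fail=13;  out ∅∪{5}={5}
  n12('cca'): parent n11 fail=2; on 'a' 2 → fail=3;  out {3}∪{0}={0,3}
  n8('babb'): parent n7 fail=13; on 'b' 13→5→0 → fail=5;  out ∅∪∅=∅
  n9('babbb'): parent n8 fail=5; on 'b' 5→0 → fail=5;  out ∅∪∅=∅
  n10('babbbb'): parent n9 fail=5; on 'b' 5→0 → fail=5;  out {2}∪∅={2}

Run:
i=0 'c': node 0→2
i=1 'c': node 2→11  emit P4@[0:1]
i=2 'a': node 11→12  emit P0@[2:2],P3@[0:2]
i=3 'c': node 12→2 (via fail)
i=4 'a': node 2→3  emit P0@[4:4]
i=5 'a': node 3→1 (via fail)  emit P0@[5:5]
i=6 'a': node 1→1 (via fail)  emit P0@[6:6]
i=7 'c': node 1→2 (via fail)
i=8 'c': node 2→11  emit P4@[7:8]
i=9 'c': node 11→11 (via fail)  emit P4@[8:9]
i=10 'a': node 11→12  emit P0@[10:10],P3@[8:10]
i=11 'a': node 12→1 (via fail)  emit P0@[11:11]
i=12 'a': node 1→1 (via fail)  emit P0@[12:12]
i=13 'b': node 1→13  emit P5@[12:13]
i=14 'c': node 13→2 (via fail)
i=15 'a': node 2→3  emit P0@[15:15]
i=16 'b': node 3→4  emit P1@[14:16],P5@[15:16]
i=17 'c': node 4→2 (via fail)
i=18 'a': node 2→3  emit P0@[18:18]
i=19 'c': node 3→2 (via fail)
i=20 'c': node 2→11  emit P4@[19:20]
i=21 'a': node 11→12  emit P0@[21:21],P3@[19:21]
i=22 'b': node 12→4 (via fail)  emit P1@[20:22],P5@[21:22]
i=23 'c': node 4→2 (via fail)
i=24 'c': node 2→11  emit P4@[23:24]
i=25 'c': node 11→11 (via fail)  emit P4@[24:25]
i=26 'a': node 11→12  emit P0@[26:26],P3@[24:26]
i=27 'b': node 12→4 (via fail)  emit P1@[25:27],P5@[26:27]
i=28 'a': node 4→6 (via fail)  emit P0@[28:28]
i=29 'b': node 6→7  emit P5@[28:29]
i=30 'c': node 7→2 (via fail)
i=31 'c': node 2→11  emit P4@[30:31]
i=32 'a': node 11→12  emit P0@[32:32],P3@[30:32]
i=33 'c': node 12→2 (via fail)
i=34 'a': node 2→3  emit P0@[34:34]
i=35 'a': node 3→1 (via fail)  emit P0@[35:35]
i=36 'a': node 1→1 (via fail)  emit P0@[36:36]
i=37 'b': node 1→13  emit P5@[36:37]
i=38 'b': node 13→5 (via fail)
i=39 'c': node 5→2 (via fail)

Result: [[1,4],[2,0],[2,3],[4,0],[5,0],[6,0],[8,4],[9,4],[10,0],[10,3],[11,0],[12,0],[13,5],[15,0],[16,1],[16,5],[18,0],[20,4],[21,0],[21,3],[22,1],[22,5],[24,4],[25,4],[26,0],[26,3],[27,1],[27,5],[28,0],[29,5],[31,4],[32,0],[32,3],[34,0],[35,0],[36,0],[37,5]]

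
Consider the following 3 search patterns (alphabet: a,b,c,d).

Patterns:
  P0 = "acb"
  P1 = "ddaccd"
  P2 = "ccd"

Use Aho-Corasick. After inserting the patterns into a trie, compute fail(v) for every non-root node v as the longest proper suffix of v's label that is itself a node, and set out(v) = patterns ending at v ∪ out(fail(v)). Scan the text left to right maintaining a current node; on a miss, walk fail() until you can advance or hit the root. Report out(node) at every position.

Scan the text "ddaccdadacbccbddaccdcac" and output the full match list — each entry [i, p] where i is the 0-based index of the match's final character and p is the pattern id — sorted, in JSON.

Build automaton:
Trie (insert patterns):
  0='ε' goto a→1 c→10 d→4
  1='a' goto c→2
  2='ac' goto b→3
  3='acb' goto ·  [P0 ends]
  4='d' goto d→5
  5='dd' goto a→6
  6='dda' goto c→7
  7='ddac' goto c→8
  8='ddacc' goto d→9
  9='ddaccd' goto ·  [P1 ends]
  10='c' goto c→11
  11='cc' goto d→12
  12='ccd' goto ·  [P2 ends]

Failure links (BFS by depth):
  n1('a'): parent n0 fail=0; on 'a' 0 → fail=0;  out ∅∪∅=∅
  n4('d'): parent n0 fail=0; on 'd' 0 → fail=0;  out ∅∪∅=∅
  n10('c'): parent n0 fail=0; on 'c' 0 → fail=0;  out ∅∪∅=∅
  n2('ac'): parent n1 fail=0; on 'c' 0 → fail=10;  out ∅∪∅=∅
  n5('dd'): parent n4 fail=0; on 'd' 0 → fail=4;  out ∅∪∅=∅
  n11('cc'): parent n10 fail=0; on 'c' 0 → fail=10;  out ∅∪∅=∅
  n3('acb'): parent n2 fail=10; on 'b' 10→0 → fail=0;  out {0}∪∅={0}
  n6('dda'): parent n5 fail=4; on 'a' 4→0 → fail=1;  out ∅∪∅=∅
  n12('ccd'): parent n11 fail=10; on 'd' 10→0 → fail=4;  out {2}∪∅={2}
  n7('ddac'): parent n6 fail=1; on 'c' 1 → fail=2;  out ∅∪∅=∅
  n8('ddacc'): parent n7 fail=2; on 'c' 2→10 → fail=11;  out ∅∪∅=∅
  n9('ddaccd'): parent n8 fail=11; on 'd' 11 → fail=12;  out {1}∪{2}={1,2}

Run:
i=0 'd': node 0→4
i=1 'd': node 4→5
i=2 'a': node 5→6
i=3 'c': node 6→7
i=4 'c': node 7→8
i=5 'd': node 8→9  emit P1@[0:5],P2@[3:5]
i=6 'a': node 9→1 (fail-walked)
i=7 'd': node 1→4 (fail-walked)
i=8 'a': node 4→1 (fail-walked)
i=9 'c': node 1→2
i=10 'b': node 2→3  emit P0@[8:10]
i=11 'c': node 3→10 (fail-walked)
i=12 'c': node 10→11
i=13 'b': node 11→0 (fail-walked)
i=14 'd': node 0→4
i=15 'd': node 4→5
i=16 'a': node 5→6
i=17 'c': node 6→7
i=18 'c': node 7→8
i=19 'd': node 8→9  emit P1@[14:19],P2@[17:19]
i=20 'c': node 9→10 (fail-walked)
i=21 'a': node 10→1 (fail-walked)
i=22 'c': node 1→2

Result: [[5,1],[5,2],[10,0],[19,1],[19,2]]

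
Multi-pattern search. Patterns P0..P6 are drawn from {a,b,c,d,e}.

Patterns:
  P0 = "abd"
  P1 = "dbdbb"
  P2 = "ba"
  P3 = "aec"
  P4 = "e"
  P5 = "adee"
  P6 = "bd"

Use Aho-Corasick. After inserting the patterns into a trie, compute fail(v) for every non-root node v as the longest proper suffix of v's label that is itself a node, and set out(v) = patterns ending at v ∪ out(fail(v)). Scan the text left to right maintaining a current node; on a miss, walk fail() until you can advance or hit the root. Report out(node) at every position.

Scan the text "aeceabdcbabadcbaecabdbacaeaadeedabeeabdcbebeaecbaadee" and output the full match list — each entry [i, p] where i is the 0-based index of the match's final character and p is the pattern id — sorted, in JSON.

Build:
Trie (insert patterns):
  n0 'ε': a→1 b→9 d→4 e→13
  n1 'a': b→2 d→14 e→11
  n2 'ab': d→3
  n3 'abd': ·  [P0 ends]
  n4 'd': b→5
  n5 'db': d→6
  n6 'dbd': b→7
  n7 'dbdb': b→8
  n8 'dbdbb': ·  [P1 ends]
  n9 'b': a→10 d→17
  n10 'ba': ·  [P2 ends]
  n11 'ae': c→12
  n12 'aec': ·  [P3 ends]
  n13 'e': ·  [P4 ends]
  n14 'ad': e→15
  n15 'ade': e→16
  n16 'adee': ·  [P5 ends]
  n17 'bd': ·  [P6 ends]

Failure links (BFS by depth):
  fail(1) 'a': from fail(0)=0 chase 'a': 0 ⇒ 0;  out=∅∪out(0)=∅
  fail(4) 'd': from fail(0)=0 chase 'd': 0 ⇒ 0;  out=∅∪out(0)=∅
  fail(9) 'b': from fail(0)=0 chase 'b': 0 ⇒ 0;  out=∅∪out(0)=∅
  fail(13) 'e': from fail(0)=0 chase 'e': 0 ⇒ 0;  out={4}∪out(0)={4}
  fail(2) 'ab': from fail(1)=0 chase 'b': 0 ⇒ 9;  out=∅∪out(9)=∅
  fail(5) 'db': from fail(4)=0 chase 'b': 0 ⇒ 9;  out=∅∪out(9)=∅
  fail(10) 'ba': from fail(9)=0 chase 'a': 0 ⇒ 1;  out={2}∪out(1)={2}
  fail(11) 'ae': from fail(1)=0 chase 'e': 0 ⇒ 13;  out=∅∪out(13)={4}
  fail(14) 'ad': from fail(1)=0 chase 'd': 0 ⇒ 4;  out=∅∪out(4)=∅
  fail(17) 'bd': from fail(9)=0 chase 'd': 0 ⇒ 4;  out={6}∪out(4)={6}
  fail(3) 'abd': from fail(2)=9 chase 'd': 9 ⇒ 17;  out={0}∪out(17)={0,6}
  fail(6) 'dbd': from fail(5)=9 chase 'd': 9 ⇒ 17;  out=∅∪out(17)={6}
  fail(12) 'aec': from fail(11)=13 chase 'c': 13→0 ⇒ 0;  out={3}∪out(0)={3}
  fail(15) 'ade': from fail(14)=4 chase 'e': 4→0 ⇒ 13;  out=∅∪out(13)={4}
  fail(7) 'dbdb': from fail(6)=17 chase 'b': 17→4 ⇒ 5;  out=∅∪out(5)=∅
  fail(16) 'adee': from fail(15)=13 chase 'e': 13→0 ⇒ 13;  out={5}∪out(13)={4,5}
  fail(8) 'dbdbb': from fail(7)=5 chase 'b': 5→9→0 ⇒ 9;  out={1}∪out(9)={1}

Run:
i=0 'a': node 0→1
i=1 'e': node 1→11  → match P4@[1:1]
i=2 'c': node 11→12  → match P3@[0:2]
i=3 'e': node 12→13 (via fail)  → match P4@[3:3]
i=4 'a': node 13→1 (via fail)
i=5 'b': node 1→2
i=6 'd': node 2→3  → match P0@[4:6],P6@[5:6]
i=7 'c': node 3→0 (via fail)
i=8 'b': node 0→9
i=9 'a': node 9→10  → match P2@[8:9]
i=10 'b': node 10→2 (via fail)
i=11 'a': node 2→10 (via fail)  → match P2@[10:11]
i=12 'd': node 10→14 (via fail)
i=13 'c': node 14→0 (via fail)
i=14 'b': node 0→9
i=15 'a': node 9→10  → match P2@[14:15]
i=16 'e': node 10→11 (via fail)  → match P4@[16:16]
i=17 'c': node 11→12  → match P3@[15:17]
i=18 'a': node 12→1 (via fail)
i=19 'b': node 1→2
i=20 'd': node 2→3  → match P0@[18:20],P6@[19:20]
i=21 'b': node 3→5 (via fail)
i=22 'a': node 5→10 (via fail)  → match P2@[21:22]
i=23 'c': node 10→0 (via fail)
i=24 'a': node 0→1
i=25 'e': node 1→11  → match P4@[25:25]
i=26 'a': node 11→1 (via fail)
i=27 'a': node 1→1 (via fail)
i=28 'd': node 1→14
i=29 'e': node 14→15  → match P4@[29:29]
i=30 'e': node 15→16  → match P4@[30:30],P5@[27:30]
i=31 'd': node 16→4 (via fail)
i=32 'a': node 4→1 (via fail)
i=33 'b': node 1→2
i=34 'e': node 2→13 (via fail)  → match P4@[34:34]
i=35 'e': node 13→13 (via fail)  → match P4@[35:35]
i=36 'a': node 13→1 (via fail)
i=37 'b': node 1→2
i=38 'd': node 2→3  → match P0@[36:38],P6@[37:38]
i=39 'c': node 3→0 (via fail)
i=40 'b': node 0→9
i=41 'e': node 9→13 (via fail)  → match P4@[41:41]
i=42 'b': node 13→9 (via fail)
i=43 'e': node 9→13 (via fail)  → match P4@[43:43]
i=44 'a': node 13→1 (via fail)
i=45 'e': node 1→11  → match P4@[45:45]
i=46 'c': node 11→12  → match P3@[44:46]
i=47 'b': node 12→9 (via fail)
i=48 'a': node 9→10  → match P2@[47:48]
i=49 'a': node 10→1 (via fail)
i=50 'd': node 1→14
i=51 'e': node 14→15  → match P4@[51:51]
i=52 'e': node 15→16  → match P4@[52:52],P5@[49:52]

Matches: [[1,4],[2,3],[3,4],[6,0],[6,6],[9,2],[11,2],[15,2],[16,4],[17,3],[20,0],[20,6],[22,2],[25,4],[29,4],[30,4],[30,5],[34,4],[35,4],[38,0],[38,6],[41,4],[43,4],[45,4],[46,3],[48,2],[51,4],[52,4],[52,5]]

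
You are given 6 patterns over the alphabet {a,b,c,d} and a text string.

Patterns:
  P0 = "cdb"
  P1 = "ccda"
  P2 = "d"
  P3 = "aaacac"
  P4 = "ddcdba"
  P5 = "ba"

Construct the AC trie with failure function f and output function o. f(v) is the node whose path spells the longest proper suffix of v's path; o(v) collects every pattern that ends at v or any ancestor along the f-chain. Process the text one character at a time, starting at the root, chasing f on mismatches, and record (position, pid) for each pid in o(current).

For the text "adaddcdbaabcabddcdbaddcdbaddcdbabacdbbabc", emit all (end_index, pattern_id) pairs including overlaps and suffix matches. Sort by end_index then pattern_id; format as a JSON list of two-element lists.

Build:
Trie (insert patterns):
  n0 'ε': a→8 b→19 c→1 d→7
  n1 'c': c→4 d→2
  n2 'cd': b→3
  n3 'cdb': ·  [P0 ends]
  n4 'cc': d→5
  n5 'ccd': a→6
  n6 'ccda': ·  [P1 ends]
  n7 'd': d→14  [P2 ends]
  n8 'a': a→9
  n9 'aa': a→10
  n10 'aaa': c→11
  n11 'aaac': a→12
  n12 'aaaca': c→13
  n13 'aaacac': ·  [P3 ends]
  n14 'dd': c→15
  n15 'ddc': d→16
  n16 'ddcd': b→17
  n17 'ddcdb': a→18
  n18 'ddcdba': ·  [P4 ends]
  n19 'b': a→20
  n20 'ba': ·  [P5 ends]

Failure links (BFS by depth):
  n1('c'): parent n0 fail=0; on 'c' 0 → fail=0;  out ∅∪∅=∅
  n7('d'): parent n0 fail=0; on 'd' 0 → fail=0;  out {2}∪∅={2}
  n8('a'): parent n0 fail=0; on 'a' 0 → fail=0;  out ∅∪∅=∅
  n19('b'): parent n0 fail=0; on 'b' 0 → fail=0;  out ∅∪∅=∅
  n2('cd'): parent n1 fail=0; on 'd' 0 → fail=7;  out ∅∪{2}={2}
  n4('cc'): parent n1 fail=0; on 'c' 0 → fail=1;  out ∅∪∅=∅
  n9('aa'): parent n8 fail=0; on 'a' 0 → fail=8;  out ∅∪∅=∅
  n14('dd'): parent n7 fail=0; on 'd' 0 → fail=7;  out ∅∪{2}={2}
  n20('ba'): parent n19 fail=0; on 'a' 0 → fail=8;  out {5}∪∅={5}
  n3('cdb'): parent n2 fail=7; on 'b' 7→0 → fail=19;  out {0}∪∅={0}
  n5('ccd'): parent n4 fail=1; on 'd' 1 → fail=2;  out ∅∪{2}={2}
  n10('aaa'): parent n9 fail=8; on 'a' 8 → fail=9;  out ∅∪∅=∅
  n15('ddc'): parent n14 fail=7; on 'c' 7→0 → fail=1;  out ∅∪∅=∅
  n6('ccda'): parent n5 fail=2; on 'a' 2→7→0 → fail=8;  out {1}∪∅={1}
  n11('aaac'): parent n10 fail=9; on 'c' 9→8→0 → fail=1;  out ∅∪∅=∅
  n16('ddcd'): parent n15 fail=1; on 'd' 1 → fail=2;  out ∅∪{2}={2}
  n12('aaaca'): parent n11 fail=1; on 'a' 1→0 → fail=8;  out ∅∪∅=∅
  n17('ddcdb'): parent n16 fail=2; on 'b' 2 → fail=3;  out ∅∪{0}={0}
  n13('aaacac'): parent n12 fail=8; on 'c' 8→0 → fail=1;  out {3}∪∅={3}
  n18('ddcdba'): parent n17 fail=3; on 'a' 3→19 → fail=20;  out {4}∪{5}={4,5}

Text stream:
[0] read 'a'  n0⇒n8
[1] read 'd'  n8⇒n7 (via fail)  emit P2@[1:1]
[2] read 'a'  n7⇒n8 (via fail)
[3] read 'd'  n8⇒n7 (via fail)  emit P2@[3:3]
[4] read 'd'  n7⇒n14  emit P2@[4:4]
[5] read 'c'  n14⇒n15
[6] read 'd'  n15⇒n16  emit P2@[6:6]
[7] read 'b'  n16⇒n17  emit P0@[5:7]
[8] read 'a'  n17⇒n18  emit P4@[3:8],P5@[7:8]
[9] read 'a'  n18⇒n9 (via fail)
[10] read 'b'  n9⇒n19 (via fail)
[11] read 'c'  n19⇒n1 (via fail)
[12] read 'a'  n1⇒n8 (via fail)
[13] read 'b'  n8⇒n19 (via fail)
[14] read 'd'  n19⇒n7 (via fail)  emit P2@[14:14]
[15] read 'd'  n7⇒n14  emit P2@[15:15]
[16] read 'c'  n14⇒n15
[17] read 'd'  n15⇒n16  emit P2@[17:17]
[18] read 'b'  n16⇒n17  emit P0@[16:18]
[19] read 'a'  n17⇒n18  emit P4@[14:19],P5@[18:19]
[20] read 'd'  n18⇒n7 (via fail)  emit P2@[20:20]
[21] read 'd'  n7⇒n14  emit P2@[21:21]
[22] read 'c'  n14⇒n15
[23] read 'd'  n15⇒n16  emit P2@[23:23]
[24] read 'b'  n16⇒n17  emit P0@[22:24]
[25] read 'a'  n17⇒n18  emit P4@[20:25],P5@[24:25]
[26] read 'd'  n18⇒n7 (via fail)  emit P2@[26:26]
[27] read 'd'  n7⇒n14  emit P2@[27:27]
[28] read 'c'  n14⇒n15
[29] read 'd'  n15⇒n16  emit P2@[29:29]
[30] read 'b'  n16⇒n17  emit P0@[28:30]
[31] read 'a'  n17⇒n18  emit P4@[26:31],P5@[30:31]
[32] read 'b'  n18⇒n19 (via fail)
[33] read 'a'  n19⇒n20  emit P5@[32:33]
[34] read 'c'  n20⇒n1 (via fail)
[35] read 'd'  n1⇒n2  emit P2@[35:35]
[36] read 'b'  n2⇒n3  emit P0@[34:36]
[37] read 'b'  n3⇒n19 (via fail)
[38] read 'a'  n19⇒n20  emit P5@[37:38]
[39] read 'b'  n20⇒n19 (via fail)
[40] read 'c'  n19⇒n1 (via fail)

Result: [[1,2],[3,2],[4,2],[6,2],[7,0],[8,4],[8,5],[14,2],[15,2],[17,2],[18,0],[19,4],[19,5],[20,2],[21,2],[23,2],[24,0],[25,4],[25,5],[26,2],[27,2],[29,2],[30,0],[31,4],[31,5],[33,5],[35,2],[36,0],[38,5]]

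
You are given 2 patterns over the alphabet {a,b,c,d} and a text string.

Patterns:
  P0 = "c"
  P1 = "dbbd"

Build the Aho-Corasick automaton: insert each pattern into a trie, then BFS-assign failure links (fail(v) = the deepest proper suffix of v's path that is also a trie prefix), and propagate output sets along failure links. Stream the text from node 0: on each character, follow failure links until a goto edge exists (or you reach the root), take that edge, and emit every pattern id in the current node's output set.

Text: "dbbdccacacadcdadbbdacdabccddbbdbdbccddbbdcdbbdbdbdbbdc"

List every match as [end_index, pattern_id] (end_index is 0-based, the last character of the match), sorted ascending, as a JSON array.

Build:
Trie nodes:
  0='ε' goto c→1 d→2
  1='c' goto ·  ←P0
  2='d' goto b→3
  3='db' goto b→4
  4='dbb' goto d→5
  5='dbbd' goto ·  ←P1

BFS fail/out derivation:
  n1('c'): parent n0 fail=0; on 'c' 0 → fail=0;  out {0}∪∅={0}
  n2('d'): parent n0 fail=0; on 'd' 0 → fail=0;  out ∅∪∅=∅
  n3('db'): parent n2 fail=0; on 'b' 0 → fail=0;  out ∅∪∅=∅
  n4('dbb'): parent n3 fail=0; on 'b' 0 → fail=0;  out ∅∪∅=∅
  n5('dbbd'): parent n4 fail=0; on 'd' 0 → fail=2;  out {1}∪∅={1}

Scan:
[0] read 'd'  n0⇒n2
[1] read 'b'  n2⇒n3
[2] read 'b'  n3⇒n4
[3] read 'd'  n4⇒n5  emit P1@[0:3]
[4] read 'c'  n5⇒n1 (fail-walked)  emit P0@[4:4]
[5] read 'c'  n1⇒n1 (fail-walked)  emit P0@[5:5]
[6] read 'a'  n1⇒n0 (fail-walked)
[7] read 'c'  n0⇒n1  emit P0@[7:7]
[8] read 'a'  n1⇒n0 (fail-walked)
[9] read 'c'  n0⇒n1  emit P0@[9:9]
[10] read 'a'  n1⇒n0 (fail-walked)
[11] read 'd'  n0⇒n2
[12] read 'c'  n2⇒n1 (fail-walked)  emit P0@[12:12]
[13] read 'd'  n1⇒n2 (fail-walked)
[14] read 'a'  n2⇒n0 (fail-walked)
[15] read 'd'  n0⇒n2
[16] read 'b'  n2⇒n3
[17] read 'b'  n3⇒n4
[18] read 'd'  n4⇒n5  emit P1@[15:18]
[19] read 'a'  n5⇒n0 (fail-walked)
[20] read 'c'  n0⇒n1  emit P0@[20:20]
[21] read 'd'  n1⇒n2 (fail-walked)
[22] read 'a'  n2⇒n0 (fail-walked)
[23] read 'b'  n0⇒n0
[24] read 'c'  n0⇒n1  emit P0@[24:24]
[25] read 'c'  n1⇒n1 (fail-walked)  emit P0@[25:25]
[26] read 'd'  n1⇒n2 (fail-walked)
[27] read 'd'  n2⇒n2 (fail-walked)
[28] read 'b'  n2⇒n3
[29] read 'b'  n3⇒n4
[30] read 'd'  n4⇒n5  emit P1@[27:30]
[31] read 'b'  n5⇒n3 (fail-walked)
[32] read 'd'  n3⇒n2 (fail-walked)
[33] read 'b'  n2⇒n3
[34] read 'c'  n3⇒n1 (fail-walked)  emit P0@[34:34]
[35] read 'c'  n1⇒n1 (fail-walked)  emit P0@[35:35]
[36] read 'd'  n1⇒n2 (fail-walked)
[37] read 'd'  n2⇒n2 (fail-walked)
[38] read 'b'  n2⇒n3
[39] read 'b'  n3⇒n4
[40] read 'd'  n4⇒n5  emit P1@[37:40]
[41] read 'c'  n5⇒n1 (fail-walked)  emit P0@[41:41]
[42] read 'd'  n1⇒n2 (fail-walked)
[43] read 'b'  n2⇒n3
[44] read 'b'  n3⇒n4
[45] read 'd'  n4⇒n5  emit P1@[42:45]
[46] read 'b'  n5⇒n3 (fail-walked)
[47] read 'd'  n3⇒n2 (fail-walked)
[48] read 'b'  n2⇒n3
[49] read 'd'  n3⇒n2 (fail-walked)
[50] read 'b'  n2⇒n3
[51] read 'b'  n3⇒n4
[52] read 'd'  n4⇒n5  emit P1@[49:52]
[53] read 'c'  n5⇒n1 (fail-walked)  emit P0@[53:53]

Result: [[3,1],[4,0],[5,0],[7,0],[9,0],[12,0],[18,1],[20,0],[24,0],[25,0],[30,1],[34,0],[35,0],[40,1],[41,0],[45,1],[52,1],[53,0]]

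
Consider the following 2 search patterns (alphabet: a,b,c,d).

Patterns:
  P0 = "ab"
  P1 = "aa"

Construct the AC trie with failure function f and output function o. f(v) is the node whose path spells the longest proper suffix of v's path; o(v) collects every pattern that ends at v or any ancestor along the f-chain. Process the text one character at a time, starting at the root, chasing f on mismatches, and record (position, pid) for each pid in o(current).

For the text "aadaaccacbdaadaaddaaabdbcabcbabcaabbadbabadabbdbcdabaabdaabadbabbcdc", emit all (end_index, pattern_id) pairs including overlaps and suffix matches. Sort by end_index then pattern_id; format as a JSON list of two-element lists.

Construct AC machine:
Trie (insert patterns):
  0='ε' goto a→1
  1='a' goto a→3 b→2
  2='ab' goto ·  ←P0
  3='aa' goto ·  ←P1

Failure links (BFS by depth):
  n1('a'): parent n0 fail=0; on 'a' 0 → fail=0;  out ∅∪∅=∅
  n2('ab'): parent n1 fail=0; on 'b' 0 → fail=0;  out {0}∪∅={0}
  n3('aa'): parent n1 fail=0; on 'a' 0 → fail=1;  out {1}∪∅={1}

Scan:
[0] read 'a'  n0⇒n1
[1] read 'a'  n1⇒n3  emit P1@[0:1]
[2] read 'd'  n3⇒n0 (fail-walked)
[3] read 'a'  n0⇒n1
[4] read 'a'  n1⇒n3  emit P1@[3:4]
[5] read 'c'  n3⇒n0 (fail-walked)
[6] read 'c'  n0⇒n0
[7] read 'a'  n0⇒n1
[8] read 'c'  n1⇒n0 (fail-walked)
[9] read 'b'  n0⇒n0
[10] read 'd'  n0⇒n0
[11] read 'a'  n0⇒n1
[12] read 'a'  n1⇒n3  emit P1@[11:12]
[13] read 'd'  n3⇒n0 (fail-walked)
[14] read 'a'  n0⇒n1
[15] read 'a'  n1⇒n3  emit P1@[14:15]
[16] read 'd'  n3⇒n0 (fail-walked)
[17] read 'd'  n0⇒n0
[18] read 'a'  n0⇒n1
[19] read 'a'  n1⇒n3  emit P1@[18:19]
[20] read 'a'  n3⇒n3 (fail-walked)  emit P1@[19:20]
[21] read 'b'  n3⇒n2 (fail-walked)  emit P0@[20:21]
[22] read 'd'  n2⇒n0 (fail-walked)
[23] read 'b'  n0⇒n0
[24] read 'c'  n0⇒n0
[25] read 'a'  n0⇒n1
[26] read 'b'  n1⇒n2  emit P0@[25:26]
[27] read 'c'  n2⇒n0 (fail-walked)
[28] read 'b'  n0⇒n0
[29] read 'a'  n0⇒n1
[30] read 'b'  n1⇒n2  emit P0@[29:30]
[31] read 'c'  n2⇒n0 (fail-walked)
[32] read 'a'  n0⇒n1
[33] read 'a'  n1⇒n3  emit P1@[32:33]
[34] read 'b'  n3⇒n2 (fail-walked)  emit P0@[33:34]
[35] read 'b'  n2⇒n0 (fail-walked)
[36] read 'a'  n0⇒n1
[37] read 'd'  n1⇒n0 (fail-walked)
[38] read 'b'  n0⇒n0
[39] read 'a'  n0⇒n1
[40] read 'b'  n1⇒n2  emit P0@[39:40]
[41] read 'a'  n2⇒n1 (fail-walked)
[42] read 'd'  n1⇒n0 (fail-walked)
[43] read 'a'  n0⇒n1
[44] read 'b'  n1⇒n2  emit P0@[43:44]
[45] read 'b'  n2⇒n0 (fail-walked)
[46] read 'd'  n0⇒n0
[47] read 'b'  n0⇒n0
[48] read 'c'  n0⇒n0
[49] read 'd'  n0⇒n0
[50] read 'a'  n0⇒n1
[51] read 'b'  n1⇒n2  emit P0@[50:51]
[52] read 'a'  n2⇒n1 (fail-walked)
[53] read 'a'  n1⇒n3  emit P1@[52:53]
[54] read 'b'  n3⇒n2 (fail-walked)  emit P0@[53:54]
[55] read 'd'  n2⇒n0 (fail-walked)
[56] read 'a'  n0⇒n1
[57] read 'a'  n1⇒n3  emit P1@[56:57]
[58] read 'b'  n3⇒n2 (fail-walked)  emit P0@[57:58]
[59] read 'a'  n2⇒n1 (fail-walked)
[60] read 'd'  n1⇒n0 (fail-walked)
[61] read 'b'  n0⇒n0
[62] read 'a'  n0⇒n1
[63] read 'b'  n1⇒n2  emit P0@[62:63]
[64] read 'b'  n2⇒n0 (fail-walked)
[65] read 'c'  n0⇒n0
[66] read 'd'  n0⇒n0
[67] read 'c'  n0⇒n0

All matches (sorted): [[1,1],[4,1],[12,1],[15,1],[19,1],[20,1],[21,0],[26,0],[30,0],[33,1],[34,0],[40,0],[44,0],[51,0],[53,1],[54,0],[57,1],[58,0],[63,0]]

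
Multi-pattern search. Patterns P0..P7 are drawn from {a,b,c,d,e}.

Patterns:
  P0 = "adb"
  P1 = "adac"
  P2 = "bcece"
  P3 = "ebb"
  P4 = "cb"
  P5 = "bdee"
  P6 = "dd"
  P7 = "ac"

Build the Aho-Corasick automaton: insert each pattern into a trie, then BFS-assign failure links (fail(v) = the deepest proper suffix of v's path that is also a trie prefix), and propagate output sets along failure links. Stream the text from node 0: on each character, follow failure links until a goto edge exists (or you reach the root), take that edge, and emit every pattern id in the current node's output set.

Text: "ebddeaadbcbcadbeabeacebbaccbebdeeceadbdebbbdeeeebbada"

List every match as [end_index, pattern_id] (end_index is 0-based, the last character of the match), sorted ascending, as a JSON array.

Build automaton:
Trie (insert patterns):
  0='ε' goto a→1 b→6 c→14 d→19 e→11
  1='a' goto c→21 d→2
  2='ad' goto a→4 b→3
  3='adb' goto ·  [P0 ends]
  4='ada' goto c→5
  5='adac' goto ·  [P1 ends]
  6='b' goto c→7 d→16
  7='bc' goto e→8
  8='bce' goto c→9
  9='bcec' goto e→10
  10='bcece' goto ·  [P2 ends]
  11='e' goto b→12
  12='eb' goto b→13
  13='ebb' goto ·  [P3 ends]
  14='c' goto b→15
  15='cb' goto ·  [P4 ends]
  16='bd' goto e→17
  17='bde' goto e→18
  18='bdee' goto ·  [P5 ends]
  19='d' goto d→20
  20='dd' goto ·  [P6 ends]
  21='ac' goto ·  [P7 ends]

BFS fail/out derivation:
  n1('a'): parent n0 fail=0; on 'a' 0 → fail=0;  out ∅∪∅=∅
  n6('b'): parent n0 fail=0; on 'b' 0 → fail=0;  out ∅∪∅=∅
  n11('e'): parent n0 fail=0; on 'e' 0 → fail=0;  out ∅∪∅=∅
  n14('c'): parent n0 fail=0; on 'c' 0 → fail=0;  out ∅∪∅=∅
  n19('d'): parent n0 fail=0; on 'd' 0 → fail=0;  out ∅∪∅=∅
  n2('ad'): parent n1 fail=0; on 'd' 0 → fail=19;  out ∅∪∅=∅
  n7('bc'): parent n6 fail=0; on 'c' 0 → fail=14;  out ∅∪∅=∅
  n12('eb'): parent n11 fail=0; on 'b' 0 → fail=6;  out ∅∪∅=∅
  n15('cb'): parent n14 fail=0; on 'b' 0 → fail=6;  out {4}∪∅={4}
  n16('bd'): parent n6 fail=0; on 'd' 0 → fail=19;  out ∅∪∅=∅
  n20('dd'): parent n19 fail=0; on 'd' 0 → fail=19;  out {6}∪∅={6}
  n21('ac'): parent n1 fail=0; on 'c' 0 → fail=14;  out {7}∪∅={7}
  n3('adb'): parent n2 fail=19; on 'b' 19→0 → fail=6;  out {0}∪∅={0}
  n4('ada'): parent n2 fail=19; on 'a' 19→0 → fail=1;  out ∅∪∅=∅
  n8('bce'): parent n7 fail=14; on 'e' 14→0 → fail=11;  out ∅∪∅=∅
  n13('ebb'): parent n12 fail=6; on 'b' 6→0 → fail=6;  out {3}∪∅={3}
  n17('bde'): parent n16 fail=19; on 'e' 19→0 → fail=11;  out ∅∪∅=∅
  n5('adac'): parent n4 fail=1; on 'c' 1 → fail=21;  out {1}∪{7}={1,7}
  n9('bcec'): parent n8 fail=11; on 'c' 11→0 → fail=14;  out ∅∪∅=∅
  n18('bdee'): parent n17 fail=11; on 'e' 11→0 → fail=11;  out {5}∪∅={5}
  n10('bcece'): parent n9 fail=14; on 'e' 14→0 → fail=11;  out {2}∪∅={2}

Scan:
[0] read 'e'  n0⇒n11
[1] read 'b'  n11⇒n12
[2] read 'd'  n12⇒n16 (via fail)
[3] read 'd'  n16⇒n20 (via fail)  ** P6@[2:3]
[4] read 'e'  n20⇒n11 (via fail)
[5] read 'a'  n11⇒n1 (via fail)
[6] read 'a'  n1⇒n1 (via fail)
[7] read 'd'  n1⇒n2
[8] read 'b'  n2⇒n3  ** P0@[6:8]
[9] read 'c'  n3⇒n7 (via fail)
[10] read 'b'  n7⇒n15 (via fail)  ** P4@[9:10]
[11] read 'c'  n15⇒n7 (via fail)
[12] read 'a'  n7⇒n1 (via fail)
[13] read 'd'  n1⇒n2
[14] read 'b'  n2⇒n3  ** P0@[12:14]
[15] read 'e'  n3⇒n11 (via fail)
[16] read 'a'  n11⇒n1 (via fail)
[17] read 'b'  n1⇒n6 (via fail)
[18] read 'e'  n6⇒n11 (via fail)
[19] read 'a'  n11⇒n1 (via fail)
[20] read 'c'  n1⇒n21  ** P7@[19:20]
[21] read 'e'  n21⇒n11 (via fail)
[22] read 'b'  n11⇒n12
[23] read 'b'  n12⇒n13  ** P3@[21:23]
[24] read 'a'  n13⇒n1 (via fail)
[25] read 'c'  n1⇒n21  ** P7@[24:25]
[26] read 'c'  n21⇒n14 (via fail)
[27] read 'b'  n14⇒n15  ** P4@[26:27]
[28] read 'e'  n15⇒n11 (via fail)
[29] read 'b'  n11⇒n12
[30] read 'd'  n12⇒n16 (via fail)
[31] read 'e'  n16⇒n17
[32] read 'e'  n17⇒n18  ** P5@[29:32]
[33] read 'c'  n18⇒n14 (via fail)
[34] read 'e'  n14⇒n11 (via fail)
[35] read 'a'  n11⇒n1 (via fail)
[36] read 'd'  n1⇒n2
[37] read 'b'  n2⇒n3  ** P0@[35:37]
[38] read 'd'  n3⇒n16 (via fail)
[39] read 'e'  n16⇒n17
[40] read 'b'  n17⇒n12 (via fail)
[41] read 'b'  n12⇒n13  ** P3@[39:41]
[42] read 'b'  n13⇒n6 (via fail)
[43] read 'd'  n6⇒n16
[44] read 'e'  n16⇒n17
[45] read 'e'  n17⇒n18  ** P5@[42:45]
[46] read 'e'  n18⇒n11 (via fail)
[47] read 'e'  n11⇒n11 (via fail)
[48] read 'b'  n11⇒n12
[49] read 'b'  n12⇒n13  ** P3@[47:49]
[50] read 'a'  n13⇒n1 (via fail)
[51] read 'd'  n1⇒n2
[52] read 'a'  n2⇒n4

Result: [[3,6],[8,0],[10,4],[14,0],[20,7],[23,3],[25,7],[27,4],[32,5],[37,0],[41,3],[45,5],[49,3]]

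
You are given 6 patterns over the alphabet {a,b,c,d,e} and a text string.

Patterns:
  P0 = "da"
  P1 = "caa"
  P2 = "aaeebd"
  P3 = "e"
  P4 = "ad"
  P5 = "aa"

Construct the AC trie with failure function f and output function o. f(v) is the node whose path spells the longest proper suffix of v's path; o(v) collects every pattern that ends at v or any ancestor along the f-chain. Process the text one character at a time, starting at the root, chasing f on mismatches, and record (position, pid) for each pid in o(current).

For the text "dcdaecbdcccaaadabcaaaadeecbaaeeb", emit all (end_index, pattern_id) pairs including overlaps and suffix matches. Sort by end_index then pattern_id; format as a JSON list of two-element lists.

Build:
Trie (insert patterns):
  0='ε' goto a→6 c→3 d→1 e→12
  1='d' goto a→2
  2='da' goto ·  [P0 ends]
  3='c' goto a→4
  4='ca' goto a→5
  5='caa' goto ·  [P1 ends]
  6='a' goto a→7 d→13
  7='aa' goto e→8  [P5 ends]
  8='aae' goto e→9
  9='aaee' goto b→10
  10='aaeeb' goto d→11
  11='aaeebd' goto ·  [P2 ends]
  12='e' goto ·  [P3 ends]
  13='ad' goto ·  [P4 ends]

Failure links (BFS by depth):
  n1('d'): parent n0 fail=0; on 'd' 0 → fail=0;  out ∅∪∅=∅
  n3('c'): parent n0 fail=0; on 'c' 0 → fail=0;  out ∅∪∅=∅
  n6('a'): parent n0 fail=0; on 'a' 0 → fail=0;  out ∅∪∅=∅
  n12('e'): parent n0 fail=0; on 'e' 0 → fail=0;  out {3}∪∅={3}
  n2('da'): parent n1 fail=0; on 'a' 0 → fail=6;  out {0}∪∅={0}
  n4('ca'): parent n3 fail=0; on 'a' 0 → fail=6;  out ∅∪∅=∅
  n7('aa'): parent n6 fail=0; on 'a' 0 → fail=6;  out {5}∪∅={5}
  n13('ad'): parent n6 fail=0; on 'd' 0 → fail=1;  out {4}∪∅={4}
  n5('caa'): parent n4 fail=6; on 'a' 6 → fail=7;  out {1}∪{5}={1,5}
  n8('aae'): parent n7 fail=6; on 'e' 6→0 → fail=12;  out ∅∪{3}={3}
  n9('aaee'): parent n8 fail=12; on 'e' 12→0 → fail=12;  out ∅∪{3}={3}
  n10('aaeeb'): parent n9 fail=12; on 'b' 12→0 → fail=0;  out ∅∪∅=∅
  n11('aaeebd'): parent n10 fail=0; on 'd' 0 → fail=1;  out {2}∪∅={2}

Text stream:
pos 0 'd': at 1
pos 1 'c': at 3 (via fail)
pos 2 'd': at 1 (via fail)
pos 3 'a': at 2  → match P0@[2:3]
pos 4 'e': at 12 (via fail)  → match P3@[4:4]
pos 5 'c': at 3 (via fail)
pos 6 'b': at 0 (via fail)
pos 7 'd': at 1
pos 8 'c': at 3 (via fail)
pos 9 'c': at 3 (via fail)
pos 10 'c': at 3 (via fail)
pos 11 'a': at 4
pos 12 'a': at 5  → match P1@[10:12],P5@[11:12]
pos 13 'a': at 7 (via fail)  → match P5@[12:13]
pos 14 'd': at 13 (via fail)  → match P4@[13:14]
pos 15 'a': at 2 (via fail)  → match P0@[14:15]
pos 16 'b': at 0 (via fail)
pos 17 'c': at 3
pos 18 'a': at 4
pos 19 'a': at 5  → match P1@[17:19],P5@[18:19]
pos 20 'a': at 7 (via fail)  → match P5@[19:20]
pos 21 'a': at 7 (via fail)  → match P5@[20:21]
pos 22 'd': at 13 (via fail)  → match P4@[21:22]
pos 23 'e': at 12 (via fail)  → match P3@[23:23]
pos 24 'e': at 12 (via fail)  → match P3@[24:24]
pos 25 'c': at 3 (via fail)
pos 26 'b': at 0 (via fail)
pos 27 'a': at 6
pos 28 'a': at 7  → match P5@[27:28]
pos 29 'e': at 8  → match P3@[29:29]
pos 30 'e': at 9  → match P3@[30:30]
pos 31 'b': at 10

Matches: [[3,0],[4,3],[12,1],[12,5],[13,5],[14,4],[15,0],[19,1],[19,5],[20,5],[21,5],[22,4],[23,3],[24,3],[28,5],[29,3],[30,3]]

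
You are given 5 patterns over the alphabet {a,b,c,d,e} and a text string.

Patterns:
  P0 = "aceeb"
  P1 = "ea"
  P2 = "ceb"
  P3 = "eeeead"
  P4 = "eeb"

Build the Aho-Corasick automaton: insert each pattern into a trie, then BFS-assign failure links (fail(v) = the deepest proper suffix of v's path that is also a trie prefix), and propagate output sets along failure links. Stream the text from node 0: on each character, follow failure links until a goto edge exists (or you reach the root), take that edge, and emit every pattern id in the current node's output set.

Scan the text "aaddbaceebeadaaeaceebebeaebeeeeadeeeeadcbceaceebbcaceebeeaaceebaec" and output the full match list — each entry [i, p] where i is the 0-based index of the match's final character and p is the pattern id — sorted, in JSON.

Construct AC machine:
Trie nodes:
  0='ε' goto a→1 c→8 e→6
  1='a' goto c→2
  2='ac' goto e→3
  3='ace' goto e→4
  4='acee' goto b→5
  5='aceeb' goto ·  ←P0
  6='e' goto a→7 e→11
  7='ea' goto ·  ←P1
  8='c' goto e→9
  9='ce' goto b→10
  10='ceb' goto ·  ←P2
  11='ee' goto b→16 e→12
  12='eee' goto e→13
  13='eeee' goto a→14
  14='eeeea' goto d→15
  15='eeeead' goto ·  ←P3
  16='eeb' goto ·  ←P4

BFS fail/out derivation:
  n1('a'): parent n0 fail=0; on 'a' 0 → fail=0;  out ∅∪∅=∅
  n6('e'): parent n0 fail=0; on 'e' 0 → fail=0;  out ∅∪∅=∅
  n8('c'): parent n0 fail=0; on 'c' 0 → fail=0;  out ∅∪∅=∅
  n2('ac'): parent n1 fail=0; on 'c' 0 → fail=8;  out ∅∪∅=∅
  n7('ea'): parent n6 fail=0; on 'a' 0 → fail=1;  out {1}∪∅={1}
  n9('ce'): parent n8 fail=0; on 'e' 0 → fail=6;  out ∅∪∅=∅
  n11('ee'): parent n6 fail=0; on 'e' 0 → fail=6;  out ∅∪∅=∅
  n3('ace'): parent n2 fail=8; on 'e' 8 → fail=9;  out ∅∪∅=∅
  n10('ceb'): parent n9 fail=6; on 'b' 6→0 → fail=0;  out {2}∪∅={2}
  n12('eee'): parent n11 fail=6; on 'e' 6 → fail=11;  out ∅∪∅=∅
  n16('eeb'): parent n11 fail=6; on 'b' 6→0 → fail=0;  out {4}∪∅={4}
  n4('acee'): parent n3 fail=9; on 'e' 9→6 → fail=11;  out ∅∪∅=∅
  n13('eeee'): parent n12 fail=11; on 'e' 11 → fail=12;  out ∅∪∅=∅
  n5('aceeb'): parent n4 fail=11; on 'b' 11 → fail=16;  out {0}∪{4}={0,4}
  n14('eeeea'): parent n13 fail=12; on 'a' 12→11→6 → fail=7;  out ∅∪{1}={1}
  n15('eeeead'): parent n14 fail=7; on 'd' 7→1→0 → fail=0;  out {3}∪∅={3}

Text stream:
pos 0 'a': at 1
pos 1 'a': at 1 (via fail)
pos 2 'd': at 0 (via fail)
pos 3 'd': at 0
pos 4 'b': at 0
pos 5 'a': at 1
pos 6 'c': at 2
pos 7 'e': at 3
pos 8 'e': at 4
pos 9 'b': at 5  ** P0@[5:9],P4@[7:9]
pos 10 'e': at 6 (via fail)
pos 11 'a': at 7  ** P1@[10:11]
pos 12 'd': at 0 (via fail)
pos 13 'a': at 1
pos 14 'a': at 1 (via fail)
pos 15 'e': at 6 (via fail)
pos 16 'a': at 7  ** P1@[15:16]
pos 17 'c': at 2 (via fail)
pos 18 'e': at 3
pos 19 'e': at 4
pos 20 'b': at 5  ** P0@[16:20],P4@[18:20]
pos 21 'e': at 6 (via fail)
pos 22 'b': at 0 (via fail)
pos 23 'e': at 6
pos 24 'a': at 7  ** P1@[23:24]
pos 25 'e': at 6 (via fail)
pos 26 'b': at 0 (via fail)
pos 27 'e': at 6
pos 28 'e': at 11
pos 29 'e': at 12
pos 30 'e': at 13
pos 31 'a': at 14  ** P1@[30:31]
pos 32 'd': at 15  ** P3@[27:32]
pos 33 'e': at 6 (via fail)
pos 34 'e': at 11
pos 35 'e': at 12
pos 36 'e': at 13
pos 37 'a': at 14  ** P1@[36:37]
pos 38 'd': at 15  ** P3@[33:38]
pos 39 'c': at 8 (via fail)
pos 40 'b': at 0 (via fail)
pos 41 'c': at 8
pos 42 'e': at 9
pos 43 'a': at 7 (via fail)  ** P1@[42:43]
pos 44 'c': at 2 (via fail)
pos 45 'e': at 3
pos 46 'e': at 4
pos 47 'b': at 5  ** P0@[43:47],P4@[45:47]
pos 48 'b': at 0 (via fail)
pos 49 'c': at 8
pos 50 'a': at 1 (via fail)
pos 51 'c': at 2
pos 52 'e': at 3
pos 53 'e': at 4
pos 54 'b': at 5  ** P0@[50:54],P4@[52:54]
pos 55 'e': at 6 (via fail)
pos 56 'e': at 11
pos 57 'a': at 7 (via fail)  ** P1@[56:57]
pos 58 'a': at 1 (via fail)
pos 59 'c': at 2
pos 60 'e': at 3
pos 61 'e': at 4
pos 62 'b': at 5  ** P0@[58:62],P4@[60:62]
pos 63 'a': at 1 (via fail)
pos 64 'e': at 6 (via fail)
pos 65 'c': at 8 (via fail)

Matches: [[9,0],[9,4],[11,1],[16,1],[20,0],[20,4],[24,1],[31,1],[32,3],[37,1],[38,3],[43,1],[47,0],[47,4],[54,0],[54,4],[57,1],[62,0],[62,4]]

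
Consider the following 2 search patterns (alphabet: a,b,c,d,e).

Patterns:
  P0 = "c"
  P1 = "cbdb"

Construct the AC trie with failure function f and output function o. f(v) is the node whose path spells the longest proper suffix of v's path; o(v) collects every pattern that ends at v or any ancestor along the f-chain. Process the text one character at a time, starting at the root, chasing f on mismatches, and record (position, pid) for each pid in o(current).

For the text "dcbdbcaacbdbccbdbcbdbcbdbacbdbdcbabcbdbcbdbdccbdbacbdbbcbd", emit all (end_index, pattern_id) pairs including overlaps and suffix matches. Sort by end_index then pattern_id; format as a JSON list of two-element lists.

Construct AC machine:
Trie nodes:
  n0 'ε': c→1
  n1 'c': b→2  ←P0
  n2 'cb': d→3
  n3 'cbd': b→4
  n4 'cbdb': ·  ←P1

Failure links (BFS by depth):
  n1('c'): parent n0 fail=0; on 'c' 0 → fail=0;  out {0}∪∅={0}
  n2('cb'): parent n1 fail=0; on 'b' 0 → fail=0;  out ∅∪∅=∅
  n3('cbd'): parent n2 fail=0; on 'd' 0 → fail=0;  out ∅∪∅=∅
  n4('cbdb'): parent n3 fail=0; on 'b' 0 → fail=0;  out {1}∪∅={1}

Run:
[0] read 'd'  n0⇒n0
[1] read 'c'  n0⇒n1  → match P0@[1:1]
[2] read 'b'  n1⇒n2
[3] read 'd'  n2⇒n3
[4] read 'b'  n3⇒n4  → match P1@[1:4]
[5] read 'c'  n4⇒n1 (via fail)  → match P0@[5:5]
[6] read 'a'  n1⇒n0 (via fail)
[7] read 'a'  n0⇒n0
[8] read 'c'  n0⇒n1  → match P0@[8:8]
[9] read 'b'  n1⇒n2
[10] read 'd'  n2⇒n3
[11] read 'b'  n3⇒n4  → match P1@[8:11]
[12] read 'c'  n4⇒n1 (via fail)  → match P0@[12:12]
[13] read 'c'  n1⇒n1 (via fail)  → match P0@[13:13]
[14] read 'b'  n1⇒n2
[15] read 'd'  n2⇒n3
[16] read 'b'  n3⇒n4  → match P1@[13:16]
[17] read 'c'  n4⇒n1 (via fail)  → match P0@[17:17]
[18] read 'b'  n1⇒n2
[19] read 'd'  n2⇒n3
[20] read 'b'  n3⇒n4  → match P1@[17:20]
[21] read 'c'  n4⇒n1 (via fail)  → match P0@[21:21]
[22] read 'b'  n1⇒n2
[23] read 'd'  n2⇒n3
[24] read 'b'  n3⇒n4  → match P1@[21:24]
[25] read 'a'  n4⇒n0 (via fail)
[26] read 'c'  n0⇒n1  → match P0@[26:26]
[27] read 'b'  n1⇒n2
[28] read 'd'  n2⇒n3
[29] read 'b'  n3⇒n4  → match P1@[26:29]
[30] read 'd'  n4⇒n0 (via fail)
[31] read 'c'  n0⇒n1  → match P0@[31:31]
[32] read 'b'  n1⇒n2
[33] read 'a'  n2⇒n0 (via fail)
[34] read 'b'  n0⇒n0
[35] read 'c'  n0⇒n1  → match P0@[35:35]
[36] read 'b'  n1⇒n2
[37] read 'd'  n2⇒n3
[38] read 'b'  n3⇒n4  → match P1@[35:38]
[39] read 'c'  n4⇒n1 (via fail)  → match P0@[39:39]
[40] read 'b'  n1⇒n2
[41] read 'd'  n2⇒n3
[42] read 'b'  n3⇒n4  → match P1@[39:42]
[43] read 'd'  n4⇒n0 (via fail)
[44] read 'c'  n0⇒n1  → match P0@[44:44]
[45] read 'c'  n1⇒n1 (via fail)  → match P0@[45:45]
[46] read 'b'  n1⇒n2
[47] read 'd'  n2⇒n3
[48] read 'b'  n3⇒n4  → match P1@[45:48]
[49] read 'a'  n4⇒n0 (via fail)
[50] read 'c'  n0⇒n1  → match P0@[50:50]
[51] read 'b'  n1⇒n2
[52] read 'd'  n2⇒n3
[53] read 'b'  n3⇒n4  → match P1@[50:53]
[54] read 'b'  n4⇒n0 (via fail)
[55] read 'c'  n0⇒n1  → match P0@[55:55]
[56] read 'b'  n1⇒n2
[57] read 'd'  n2⇒n3

Result: [[1,0],[4,1],[5,0],[8,0],[11,1],[12,0],[13,0],[16,1],[17,0],[20,1],[21,0],[24,1],[26,0],[29,1],[31,0],[35,0],[38,1],[39,0],[42,1],[44,0],[45,0],[48,1],[50,0],[53,1],[55,0]]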